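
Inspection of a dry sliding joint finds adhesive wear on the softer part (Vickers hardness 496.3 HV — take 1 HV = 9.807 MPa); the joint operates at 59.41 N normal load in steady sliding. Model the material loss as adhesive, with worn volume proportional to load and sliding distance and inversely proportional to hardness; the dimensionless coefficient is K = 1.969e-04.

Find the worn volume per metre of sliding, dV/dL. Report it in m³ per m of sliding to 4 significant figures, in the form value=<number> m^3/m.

value=2.403e-12 m^3/m

All working math holds exact precision — intermediates are shown rounded; one last rounding, at 4 significant figures.
Convert: Hardness H = 496.3 HV × 9.807 MPa/HV = 4867 MPa = 4.867e+09 Pa.
As SI base values: W = 59.41 N, H = 4.867e+09 Pa, K = 1.969e-04.
The wear rate dV/dL = K·W/H — distance-free: 1.969e-04 · 59.41 / 4.867e+09 = 2.403e-12 m³/m.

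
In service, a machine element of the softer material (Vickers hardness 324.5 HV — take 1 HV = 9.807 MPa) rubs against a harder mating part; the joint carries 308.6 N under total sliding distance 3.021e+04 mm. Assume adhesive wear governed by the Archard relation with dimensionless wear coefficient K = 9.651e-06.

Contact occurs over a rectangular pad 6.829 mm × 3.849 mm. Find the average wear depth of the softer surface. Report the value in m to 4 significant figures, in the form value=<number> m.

value=1.076e-06 m

Each operation holds exact precision — intermediates are displayed rounded; one last rounding, at four significant digits.
Convert: Distance L = 3.021e+04 mm = 30.21 m.
Convert: Hardness H = 324.5 HV × 9.807 MPa/HV = 3182 MPa = 3.182e+09 Pa.
Convert: Pad sides 6.829 mm × 3.849 mm = 0.006829 m × 0.003849 m. Contact area A = 0.006829 m × 0.003849 m = 2.628e-05 m².
In SI base units: W = 308.6 N, H = 3.182e+09 Pa, K = 9.651e-06.
Worn volume V = K·W·L/H = 9.651e-06 · 308.6 · 30.21 / 3.182e+09 = 2.827e-11 m³.
Depth h = V/A = 2.827e-11 / 2.628e-05 = 1.076e-06 m.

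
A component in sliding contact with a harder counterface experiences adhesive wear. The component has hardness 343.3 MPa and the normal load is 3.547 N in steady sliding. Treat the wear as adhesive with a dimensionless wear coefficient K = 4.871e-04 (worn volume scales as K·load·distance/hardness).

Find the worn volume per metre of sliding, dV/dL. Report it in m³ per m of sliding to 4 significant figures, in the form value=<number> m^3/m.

value=5.033e-12 m^3/m

Each operation maintains full precision. Intermediates are shown rounded, and a lone final rounding to four significant digits.
Hardness H = 343.3 MPa = 3.433e+08 Pa.
As SI base values: W = 3.547 N, H = 3.433e+08 Pa, K = 4.871e-04.
The wear rate dV/dL = K·W/H — distance-free: 4.871e-04 · 3.547 / 3.433e+08 = 5.033e-12 m³/m.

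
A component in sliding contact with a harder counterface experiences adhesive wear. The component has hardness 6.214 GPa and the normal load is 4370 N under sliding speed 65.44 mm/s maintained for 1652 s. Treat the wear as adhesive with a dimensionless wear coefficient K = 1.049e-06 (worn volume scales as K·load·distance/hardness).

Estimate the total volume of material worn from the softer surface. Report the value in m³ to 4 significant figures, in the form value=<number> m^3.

value=7.975e-11 m^3

Intermediates are shown rounded. All working math runs at full precision. Rounded once at the end, at four significant figures.
Convert: Sliding speed v = 65.44 mm/s = 0.06544 m/s. Path length L = v·t = 0.06544 m/s × 1652 s = 108.1 m.
Convert: Hardness H = 6.214 GPa = 6.214e+09 Pa.
Collected in SI base units: W = 4370 N, H = 6.214e+09 Pa, K = 1.049e-06.
The Archard volume V = K·W·L/H = 1.049e-06 · 4370 · 108.1 / 6.214e+09 = 7.975e-11 m³.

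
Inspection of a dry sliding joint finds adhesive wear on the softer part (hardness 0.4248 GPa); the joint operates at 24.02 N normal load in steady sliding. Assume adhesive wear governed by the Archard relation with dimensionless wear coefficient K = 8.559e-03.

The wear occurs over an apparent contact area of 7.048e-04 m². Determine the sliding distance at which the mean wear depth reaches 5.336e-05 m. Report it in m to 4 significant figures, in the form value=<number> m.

The algebra carries full float precision, and intermediates are displayed rounded, and a single final rounding, at four significant figures.
Convert: Hardness H = 0.4248 GPa = 4.248e+08 Pa.
Expressed in SI base units: W = 24.02 N, H = 4.248e+08 Pa, K = 8.559e-03.
Limit volume V_lim = h_lim·A = 5.336e-05 · 7.048e-04 = 3.761e-08 m³.
Life L = V_lim·H/(K·W) = 3.761e-08 · 4.248e+08 / (8.559e-03 · 24.02) = 77.71 m.

value=77.71 m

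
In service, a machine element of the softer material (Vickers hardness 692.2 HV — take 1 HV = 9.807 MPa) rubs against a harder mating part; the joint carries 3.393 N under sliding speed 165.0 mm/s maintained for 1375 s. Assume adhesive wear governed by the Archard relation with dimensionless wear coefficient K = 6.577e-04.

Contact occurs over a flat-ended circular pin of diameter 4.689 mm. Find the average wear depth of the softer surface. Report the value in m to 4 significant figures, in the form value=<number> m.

value=4.319e-06 m

Intermediates are printed rounded — each operation maintains full float precision — one last rounding, at 4 significant figures.
Sliding speed v = 165.0 mm/s = 0.1650 m/s. Distance L = v·t = 0.1650 m/s × 1375 s = 226.9 m.
Hardness H = 692.2 HV × 9.807 MPa/HV = 6788 MPa = 6.788e+09 Pa.
Pin diameter d = 4.689 mm = 0.004689 m. Contact area A = π·d²/4 = π·(0.004689 m)²/4 = 1.727e-05 m².
SI base units throughout: W = 3.393 N, H = 6.788e+09 Pa, K = 6.577e-04.
Archard volume V = K·W·L/H = 6.577e-04 · 3.393 · 226.9 / 6.788e+09 = 7.458e-11 m³.
Wear depth h = V/A = 7.458e-11 / 1.727e-05 = 4.319e-06 m.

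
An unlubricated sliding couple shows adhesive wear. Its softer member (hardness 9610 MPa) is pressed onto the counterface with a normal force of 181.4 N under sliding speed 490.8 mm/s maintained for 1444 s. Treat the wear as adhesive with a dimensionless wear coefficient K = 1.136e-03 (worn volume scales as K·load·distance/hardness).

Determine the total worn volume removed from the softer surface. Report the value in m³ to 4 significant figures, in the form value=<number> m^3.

The intermediates appear rounded — all working math carries full float precision; one last rounding: four significant figures.
Convert: Sliding speed v = 490.8 mm/s = 0.4908 m/s. Distance L = v·t = 0.4908 m/s × 1444 s = 708.7 m.
Convert: Hardness H = 9610 MPa = 9.610e+09 Pa.
In SI base units: W = 181.4 N, H = 9.610e+09 Pa, K = 1.136e-03.
The Archard volume V = K·W·L/H = 1.136e-03 · 181.4 · 708.7 / 9.610e+09 = 1.520e-08 m³.

value=1.520e-08 m^3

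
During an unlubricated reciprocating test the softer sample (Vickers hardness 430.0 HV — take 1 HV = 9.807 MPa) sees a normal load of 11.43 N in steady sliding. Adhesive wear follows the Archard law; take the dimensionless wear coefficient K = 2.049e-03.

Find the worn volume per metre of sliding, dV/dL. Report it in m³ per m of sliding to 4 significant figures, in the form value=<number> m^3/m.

Intermediate values are printed rounded — the algebra carries full precision, and one final rounding, at four significant digits.
Convert: Hardness H = 430.0 HV × 9.807 MPa/HV = 4217 MPa = 4.217e+09 Pa.
Restated in SI base units: W = 11.43 N, H = 4.217e+09 Pa, K = 2.049e-03.
Sliding wear rate dV/dL = K·W/H — distance-free: 2.049e-03 · 11.43 / 4.217e+09 = 5.554e-12 m³/m.

value=5.554e-12 m^3/m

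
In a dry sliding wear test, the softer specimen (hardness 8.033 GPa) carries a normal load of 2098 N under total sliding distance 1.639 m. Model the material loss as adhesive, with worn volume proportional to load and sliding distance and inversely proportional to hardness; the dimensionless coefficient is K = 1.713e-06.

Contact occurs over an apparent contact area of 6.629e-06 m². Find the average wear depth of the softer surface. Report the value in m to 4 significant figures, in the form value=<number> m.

Intermediate values are printed rounded, and every step keeps exact precision — one final rounding: 4 significant figures.
Convert: Hardness H = 8.033 GPa = 8.033e+09 Pa.
SI base units throughout: W = 2098 N, H = 8.033e+09 Pa, K = 1.713e-06.
The Archard volume V = K·W·L/H = 1.713e-06 · 2098 · 1.639 / 8.033e+09 = 7.333e-13 m³.
Depth h = V/A = 7.333e-13 / 6.629e-06 = 1.106e-07 m.

value=1.106e-07 m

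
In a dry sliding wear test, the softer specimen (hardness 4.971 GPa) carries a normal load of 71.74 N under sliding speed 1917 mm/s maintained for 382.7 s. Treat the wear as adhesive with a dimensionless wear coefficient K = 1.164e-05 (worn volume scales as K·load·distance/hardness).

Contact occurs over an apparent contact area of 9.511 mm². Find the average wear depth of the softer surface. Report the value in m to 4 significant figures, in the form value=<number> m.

value=1.296e-05 m

Every step carries full precision, and intermediates appear rounded. Rounded just once, at 4 significant figures.
Convert: Sliding speed v = 1917 mm/s = 1.917 m/s. Distance covered L = v·t = 1.917 m/s × 382.7 s = 733.6 m.
Convert: Hardness H = 4.971 GPa = 4.971e+09 Pa.
Convert: Contact area A = 9.511 mm² = 9.511e-06 m².
Expressed in SI base units: W = 71.74 N, H = 4.971e+09 Pa, K = 1.164e-05.
Archard relation: V = K·W·L/H = 1.164e-05 · 71.74 · 733.6 / 4.971e+09 = 1.232e-10 m³.
Depth of wear h = V/A = 1.232e-10 / 9.511e-06 = 1.296e-05 m.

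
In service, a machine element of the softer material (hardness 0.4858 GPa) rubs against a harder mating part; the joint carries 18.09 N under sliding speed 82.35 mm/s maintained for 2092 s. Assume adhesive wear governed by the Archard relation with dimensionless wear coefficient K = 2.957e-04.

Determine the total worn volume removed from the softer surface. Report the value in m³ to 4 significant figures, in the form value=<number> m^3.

All working math runs at exact precision, and quoted intermediates are rounded. Rounded once at the end to 4 significant figures.
Sliding speed v = 82.35 mm/s = 0.08235 m/s. Path length L = v·t = 0.08235 m/s × 2092 s = 172.3 m.
Hardness H = 0.4858 GPa = 4.858e+08 Pa.
As SI base values: W = 18.09 N, H = 4.858e+08 Pa, K = 2.957e-04.
Archard relation: V = K·W·L/H = 2.957e-04 · 18.09 · 172.3 / 4.858e+08 = 1.897e-09 m³.

value=1.897e-09 m^3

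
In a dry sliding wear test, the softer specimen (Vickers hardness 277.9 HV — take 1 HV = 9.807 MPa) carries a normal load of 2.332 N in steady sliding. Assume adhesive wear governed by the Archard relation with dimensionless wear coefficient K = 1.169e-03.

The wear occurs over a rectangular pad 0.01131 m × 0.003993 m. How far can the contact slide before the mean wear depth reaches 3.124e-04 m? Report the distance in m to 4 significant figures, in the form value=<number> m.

value=1.410e+04 m

The intermediates are shown rounded — all working math maintains full float precision. Rounded once at the end: 4 significant digits.
Hardness H = 277.9 HV × 9.807 MPa/HV = 2725 MPa = 2.725e+09 Pa.
Contact area A = 0.01131 m × 0.003993 m = 4.516e-05 m².
Restated in SI base units: W = 2.332 N, H = 2.725e+09 Pa, K = 1.169e-03.
Limit volume V_lim = h_lim·A = 3.124e-04 · 4.516e-05 = 1.411e-08 m³.
Inverting, life L = V_lim·H/(K·W) = 1.411e-08 · 2.725e+09 / (1.169e-03 · 2.332) = 1.410e+04 m.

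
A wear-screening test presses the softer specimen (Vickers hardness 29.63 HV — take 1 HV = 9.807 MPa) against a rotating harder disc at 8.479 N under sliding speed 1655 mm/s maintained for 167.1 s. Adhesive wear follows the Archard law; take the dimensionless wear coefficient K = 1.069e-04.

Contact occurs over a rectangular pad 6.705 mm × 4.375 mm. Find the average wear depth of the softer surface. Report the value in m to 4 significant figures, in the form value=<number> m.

Every step carries full precision, and the intermediates appear rounded; one last rounding to four significant digits.
Sliding speed v = 1655 mm/s = 1.655 m/s. Total distance L = v·t = 1.655 m/s × 167.1 s = 276.6 m.
Hardness H = 29.63 HV × 9.807 MPa/HV = 290.6 MPa = 2.906e+08 Pa.
Pad sides 6.705 mm × 4.375 mm = 0.006705 m × 0.004375 m. Contact area A = 0.006705 m × 0.004375 m = 2.933e-05 m².
Restated in SI base units: W = 8.479 N, H = 2.906e+08 Pa, K = 1.069e-04.
Apply Archard: V = K·W·L/H = 1.069e-04 · 8.479 · 276.6 / 2.906e+08 = 8.626e-10 m³.
Mean wear depth h = V/A = 8.626e-10 / 2.933e-05 = 2.941e-05 m.

value=2.941e-05 m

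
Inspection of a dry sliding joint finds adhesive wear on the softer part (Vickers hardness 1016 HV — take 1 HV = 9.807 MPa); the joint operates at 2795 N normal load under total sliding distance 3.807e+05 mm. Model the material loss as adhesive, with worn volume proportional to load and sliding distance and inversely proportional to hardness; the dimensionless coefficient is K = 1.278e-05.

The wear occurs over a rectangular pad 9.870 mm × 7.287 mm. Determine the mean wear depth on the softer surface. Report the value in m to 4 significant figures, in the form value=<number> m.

Intermediates are shown rounded — all arithmetic maintains full precision — a single final rounding, at four significant digits.
Convert: Distance covered L = 3.807e+05 mm = 380.7 m.
Convert: Hardness H = 1016 HV × 9.807 MPa/HV = 9964 MPa = 9.964e+09 Pa.
Convert: Pad sides 9.870 mm × 7.287 mm = 0.009870 m × 0.007287 m. Contact area A = 0.009870 m × 0.007287 m = 7.192e-05 m².
Working in SI base units: W = 2795 N, H = 9.964e+09 Pa, K = 1.278e-05.
Worn volume V = K·W·L/H = 1.278e-05 · 2795 · 380.7 / 9.964e+09 = 1.365e-09 m³.
Depth h = V/A = 1.365e-09 / 7.192e-05 = 1.898e-05 m.

value=1.898e-05 m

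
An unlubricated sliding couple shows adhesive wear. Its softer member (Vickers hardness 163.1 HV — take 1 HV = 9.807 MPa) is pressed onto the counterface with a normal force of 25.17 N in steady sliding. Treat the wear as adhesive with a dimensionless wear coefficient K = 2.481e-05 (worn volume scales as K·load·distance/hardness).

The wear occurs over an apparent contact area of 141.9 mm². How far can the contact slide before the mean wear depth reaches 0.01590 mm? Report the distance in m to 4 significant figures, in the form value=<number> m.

Intermediate values appear rounded; the computation holds full float precision; a lone final rounding, at four significant figures.
Hardness H = 163.1 HV × 9.807 MPa/HV = 1600 MPa = 1.600e+09 Pa.
Contact area A = 141.9 mm² = 1.419e-04 m².
Depth limit h_lim = 0.01590 mm = 1.590e-05 m.
Expressed in SI base units: W = 25.17 N, H = 1.600e+09 Pa, K = 2.481e-05.
Limit volume V_lim = h_lim·A = 1.590e-05 · 1.419e-04 = 2.256e-09 m³.
Inverting, life L = V_lim·H/(K·W) = 2.256e-09 · 1.600e+09 / (2.481e-05 · 25.17) = 5779 m.

value=5779 m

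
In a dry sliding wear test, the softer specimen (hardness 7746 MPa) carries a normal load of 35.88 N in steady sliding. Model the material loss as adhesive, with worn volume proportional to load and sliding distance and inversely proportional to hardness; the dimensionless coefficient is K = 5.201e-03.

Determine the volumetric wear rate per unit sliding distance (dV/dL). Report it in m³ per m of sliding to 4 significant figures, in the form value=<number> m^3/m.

value=2.409e-11 m^3/m

Displayed values are rounded — all working math maintains full float precision, and one last rounding: 4 significant digits.
Convert: Hardness H = 7746 MPa = 7.746e+09 Pa.
Expressed in SI base units: W = 35.88 N, H = 7.746e+09 Pa, K = 5.201e-03.
The wear rate dV/dL = K·W/H: 5.201e-03 · 35.88 / 7.746e+09 = 2.409e-11 m³/m.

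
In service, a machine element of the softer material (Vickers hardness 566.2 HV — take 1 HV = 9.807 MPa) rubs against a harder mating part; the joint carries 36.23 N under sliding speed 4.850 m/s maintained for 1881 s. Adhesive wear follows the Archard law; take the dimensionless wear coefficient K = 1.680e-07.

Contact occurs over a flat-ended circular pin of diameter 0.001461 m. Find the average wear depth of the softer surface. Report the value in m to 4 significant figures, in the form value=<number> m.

value=5.965e-06 m

Intermediate values are printed rounded, and the algebra holds full precision — one final rounding, at four significant digits.
Distance L = v·t = 4.850 m/s × 1881 s = 9123 m.
Hardness H = 566.2 HV × 9.807 MPa/HV = 5553 MPa = 5.553e+09 Pa.
Contact area A = π·d²/4 = π·(0.001461 m)²/4 = 1.676e-06 m².
Restated in SI base units: W = 36.23 N, H = 5.553e+09 Pa, K = 1.680e-07.
By Archard's law, V = K·W·L/H = 1.680e-07 · 36.23 · 9123 / 5.553e+09 = 1.000e-11 m³.
Wear depth h = V/A = 1.000e-11 / 1.676e-06 = 5.965e-06 m.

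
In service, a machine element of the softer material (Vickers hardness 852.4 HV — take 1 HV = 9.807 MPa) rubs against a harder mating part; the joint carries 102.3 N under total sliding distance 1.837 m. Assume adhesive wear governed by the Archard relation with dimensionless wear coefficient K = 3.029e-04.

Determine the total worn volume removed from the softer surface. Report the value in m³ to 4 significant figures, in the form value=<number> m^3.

Displayed values are rounded, and all arithmetic holds exact precision. Rounded once at the end: 4 significant figures.
Convert: Hardness H = 852.4 HV × 9.807 MPa/HV = 8359 MPa = 8.359e+09 Pa.
SI base units throughout: W = 102.3 N, H = 8.359e+09 Pa, K = 3.029e-04.
Volume removed: V = K·W·L/H = 3.029e-04 · 102.3 · 1.837 / 8.359e+09 = 6.809e-12 m³.

value=6.809e-12 m^3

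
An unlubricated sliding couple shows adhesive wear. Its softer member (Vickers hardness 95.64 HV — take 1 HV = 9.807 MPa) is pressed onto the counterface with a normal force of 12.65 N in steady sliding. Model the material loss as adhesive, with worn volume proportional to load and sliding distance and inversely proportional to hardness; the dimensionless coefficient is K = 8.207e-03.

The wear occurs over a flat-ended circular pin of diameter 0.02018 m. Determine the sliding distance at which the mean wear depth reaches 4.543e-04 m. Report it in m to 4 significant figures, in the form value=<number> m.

value=1313 m

The computation holds exact precision; the intermediates are shown rounded. Rounded once at the end to four significant figures.
Convert: Hardness H = 95.64 HV × 9.807 MPa/HV = 937.9 MPa = 9.379e+08 Pa.
Convert: Contact area A = π·d²/4 = π·(0.02018 m)²/4 = 3.198e-04 m².
Working in SI base units: W = 12.65 N, H = 9.379e+08 Pa, K = 8.207e-03.
Wearable volume V_lim = h_lim·A = 4.543e-04 · 3.198e-04 = 1.453e-07 m³.
So the life L = V_lim·H/(K·W) = 1.453e-07 · 9.379e+08 / (8.207e-03 · 12.65) = 1313 m.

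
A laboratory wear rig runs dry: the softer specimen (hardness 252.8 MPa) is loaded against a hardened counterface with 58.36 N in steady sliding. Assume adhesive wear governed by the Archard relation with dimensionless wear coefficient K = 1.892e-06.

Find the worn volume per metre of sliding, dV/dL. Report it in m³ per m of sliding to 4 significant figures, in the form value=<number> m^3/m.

All arithmetic maintains full precision; quoted intermediates are rounded — rounded once at the end, at 4 significant figures.
Convert: Hardness H = 252.8 MPa = 2.528e+08 Pa.
As SI base values: W = 58.36 N, H = 2.528e+08 Pa, K = 1.892e-06.
Wear rate dV/dL = K·W/H — distance-free: 1.892e-06 · 58.36 / 2.528e+08 = 4.368e-13 m³/m.

value=4.368e-13 m^3/m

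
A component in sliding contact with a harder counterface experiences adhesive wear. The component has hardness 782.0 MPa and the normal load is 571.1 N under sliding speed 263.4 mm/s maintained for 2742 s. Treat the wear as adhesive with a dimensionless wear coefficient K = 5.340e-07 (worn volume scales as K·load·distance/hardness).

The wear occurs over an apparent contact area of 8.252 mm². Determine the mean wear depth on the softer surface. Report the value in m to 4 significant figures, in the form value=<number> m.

value=3.413e-05 m

The intermediates appear rounded; the computation holds exact precision. Rounded just once to 4 significant digits.
Convert: Sliding speed v = 263.4 mm/s = 0.2634 m/s. Path length L = v·t = 0.2634 m/s × 2742 s = 722.2 m.
Convert: Hardness H = 782.0 MPa = 7.820e+08 Pa.
Convert: Contact area A = 8.252 mm² = 8.252e-06 m².
In SI base units: W = 571.1 N, H = 7.820e+08 Pa, K = 5.340e-07.
Volume removed: V = K·W·L/H = 5.340e-07 · 571.1 · 722.2 / 7.820e+08 = 2.817e-10 m³.
Mean wear depth h = V/A = 2.817e-10 / 8.252e-06 = 3.413e-05 m.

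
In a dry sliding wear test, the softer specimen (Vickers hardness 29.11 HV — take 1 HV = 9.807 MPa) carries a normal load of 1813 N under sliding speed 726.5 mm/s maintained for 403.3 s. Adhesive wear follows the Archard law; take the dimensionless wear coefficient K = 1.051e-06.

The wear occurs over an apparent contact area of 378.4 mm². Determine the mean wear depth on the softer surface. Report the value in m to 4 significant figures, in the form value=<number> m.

Every step maintains full precision. Displayed values are rounded — a single final rounding, at four significant digits.
Convert: Sliding speed v = 726.5 mm/s = 0.7265 m/s. Sliding distance L = v·t = 0.7265 m/s × 403.3 s = 293.0 m.
Convert: Hardness H = 29.11 HV × 9.807 MPa/HV = 285.5 MPa = 2.855e+08 Pa.
Convert: Contact area A = 378.4 mm² = 3.784e-04 m².
SI base units throughout: W = 1813 N, H = 2.855e+08 Pa, K = 1.051e-06.
Volume removed: V = K·W·L/H = 1.051e-06 · 1813 · 293.0 / 2.855e+08 = 1.956e-09 m³.
Mean wear depth h = V/A = 1.956e-09 / 3.784e-04 = 5.168e-06 m.

value=5.168e-06 m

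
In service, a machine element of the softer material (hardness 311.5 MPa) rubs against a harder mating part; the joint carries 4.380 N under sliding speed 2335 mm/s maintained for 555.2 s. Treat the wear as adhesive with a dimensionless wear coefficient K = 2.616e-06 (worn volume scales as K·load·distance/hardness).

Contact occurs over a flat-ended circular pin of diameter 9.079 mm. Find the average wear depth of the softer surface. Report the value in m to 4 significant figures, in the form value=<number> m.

value=7.366e-07 m

Printed values are rounded; every step runs at exact precision. Rounded just once to four significant digits.
Sliding speed v = 2335 mm/s = 2.335 m/s. Sliding distance L = v·t = 2.335 m/s × 555.2 s = 1296 m.
Hardness H = 311.5 MPa = 3.115e+08 Pa.
Pin diameter d = 9.079 mm = 0.009079 m. Contact area A = π·d²/4 = π·(0.009079 m)²/4 = 6.474e-05 m².
In SI base units, W = 4.380 N, H = 3.115e+08 Pa, K = 2.616e-06.
Apply Archard: V = K·W·L/H = 2.616e-06 · 4.380 · 1296 / 3.115e+08 = 4.769e-11 m³.
Depth h = V/A = 4.769e-11 / 6.474e-05 = 7.366e-07 m.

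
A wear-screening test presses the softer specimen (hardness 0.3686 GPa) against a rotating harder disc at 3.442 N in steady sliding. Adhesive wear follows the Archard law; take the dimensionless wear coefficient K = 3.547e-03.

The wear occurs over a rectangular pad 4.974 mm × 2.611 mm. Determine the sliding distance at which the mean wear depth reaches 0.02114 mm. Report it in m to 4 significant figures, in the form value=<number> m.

The intermediates are printed rounded; all working math keeps full precision, and a single final rounding: four significant digits.
Hardness H = 0.3686 GPa = 3.686e+08 Pa.
Pad sides 4.974 mm × 2.611 mm = 0.004974 m × 0.002611 m. Contact area A = 0.004974 m × 0.002611 m = 1.299e-05 m².
Depth limit h_lim = 0.02114 mm = 2.114e-05 m.
SI base units throughout: W = 3.442 N, H = 3.686e+08 Pa, K = 3.547e-03.
Volume at the limit: V_lim = h_lim·A = 2.114e-05 · 1.299e-05 = 2.745e-10 m³.
Life L = V_lim·H/(K·W) = 2.745e-10 · 3.686e+08 / (3.547e-03 · 3.442) = 8.289 m.

value=8.289 m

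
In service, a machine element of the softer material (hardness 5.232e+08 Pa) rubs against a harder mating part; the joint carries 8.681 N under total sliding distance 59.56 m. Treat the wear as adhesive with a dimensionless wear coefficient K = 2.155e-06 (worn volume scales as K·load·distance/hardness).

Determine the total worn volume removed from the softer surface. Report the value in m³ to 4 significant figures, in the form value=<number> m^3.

Shown intermediates are rounded; every step keeps exact precision — a single final rounding, at 4 significant figures.
In SI base units: W = 8.681 N, H = 5.232e+08 Pa, K = 2.155e-06.
Archard relation: V = K·W·L/H = 2.155e-06 · 8.681 · 59.56 / 5.232e+08 = 2.130e-12 m³.

value=2.130e-12 m^3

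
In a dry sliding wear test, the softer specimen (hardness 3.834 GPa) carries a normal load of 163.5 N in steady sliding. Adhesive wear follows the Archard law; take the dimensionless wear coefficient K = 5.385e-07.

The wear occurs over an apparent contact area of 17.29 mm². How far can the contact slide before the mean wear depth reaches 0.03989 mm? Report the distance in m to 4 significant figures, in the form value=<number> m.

value=3.003e+04 m

The algebra holds exact precision. Intermediate values are shown rounded. Rounded just once: 4 significant digits.
Hardness H = 3.834 GPa = 3.834e+09 Pa.
Contact area A = 17.29 mm² = 1.729e-05 m².
Depth limit h_lim = 0.03989 mm = 3.989e-05 m.
SI base units throughout: W = 163.5 N, H = 3.834e+09 Pa, K = 5.385e-07.
Allowed volume V_lim = h_lim·A = 3.989e-05 · 1.729e-05 = 6.897e-10 m³.
Thus life L = V_lim·H/(K·W) = 6.897e-10 · 3.834e+09 / (5.385e-07 · 163.5) = 3.003e+04 m.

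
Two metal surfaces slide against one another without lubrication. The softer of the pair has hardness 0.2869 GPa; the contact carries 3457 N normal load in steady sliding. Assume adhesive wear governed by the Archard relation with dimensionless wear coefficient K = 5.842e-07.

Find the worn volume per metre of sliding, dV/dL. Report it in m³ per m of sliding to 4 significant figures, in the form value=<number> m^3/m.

value=7.039e-12 m^3/m

The intermediates appear rounded — the algebra keeps full precision. Rounded once at the end: 4 significant figures.
Hardness H = 0.2869 GPa = 2.869e+08 Pa.
As SI base values: W = 3457 N, H = 2.869e+08 Pa, K = 5.842e-07.
The wear rate dV/dL = K·W/H, so: 5.842e-07 · 3457 / 2.869e+08 = 7.039e-12 m³/m.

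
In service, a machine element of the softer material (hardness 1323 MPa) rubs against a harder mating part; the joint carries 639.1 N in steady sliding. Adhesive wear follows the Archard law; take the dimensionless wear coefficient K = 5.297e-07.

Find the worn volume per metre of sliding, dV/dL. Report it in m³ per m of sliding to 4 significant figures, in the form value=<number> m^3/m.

value=2.559e-13 m^3/m

Each operation carries full float precision. The intermediates appear rounded — rounded just once, at four significant figures.
Hardness H = 1323 MPa = 1.323e+09 Pa.
Expressed in SI base units: W = 639.1 N, H = 1.323e+09 Pa, K = 5.297e-07.
Wear rate dV/dL = K·W/H (independent of L): 5.297e-07 · 639.1 / 1.323e+09 = 2.559e-13 m³/m.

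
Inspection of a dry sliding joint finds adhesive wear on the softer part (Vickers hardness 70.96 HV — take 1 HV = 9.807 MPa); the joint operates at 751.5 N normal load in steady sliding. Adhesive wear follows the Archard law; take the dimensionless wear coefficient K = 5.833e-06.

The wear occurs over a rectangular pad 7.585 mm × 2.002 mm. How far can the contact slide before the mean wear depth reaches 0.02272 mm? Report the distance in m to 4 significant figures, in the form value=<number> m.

The computation maintains exact precision; intermediate values are displayed rounded; a lone final rounding: 4 significant digits.
Convert: Hardness H = 70.96 HV × 9.807 MPa/HV = 695.9 MPa = 6.959e+08 Pa.
Convert: Pad sides 7.585 mm × 2.002 mm = 0.007585 m × 0.002002 m. Contact area A = 0.007585 m × 0.002002 m = 1.519e-05 m².
Convert: Depth limit h_lim = 0.02272 mm = 2.272e-05 m.
Restated in SI base units: W = 751.5 N, H = 6.959e+08 Pa, K = 5.833e-06.
Limit volume V_lim = h_lim·A = 2.272e-05 · 1.519e-05 = 3.450e-10 m³.
Sliding life L = V_lim·H/(K·W) = 3.450e-10 · 6.959e+08 / (5.833e-06 · 751.5) = 54.77 m.

value=54.77 m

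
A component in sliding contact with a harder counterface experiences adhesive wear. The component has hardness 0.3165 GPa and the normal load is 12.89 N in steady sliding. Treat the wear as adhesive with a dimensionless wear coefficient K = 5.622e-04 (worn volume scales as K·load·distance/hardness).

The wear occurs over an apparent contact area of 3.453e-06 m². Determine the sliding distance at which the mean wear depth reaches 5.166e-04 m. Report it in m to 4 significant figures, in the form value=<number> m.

value=77.91 m

Each operation holds full float precision, and the intermediates are shown rounded, and a lone final rounding, at four significant digits.
Hardness H = 0.3165 GPa = 3.165e+08 Pa.
As SI base values: W = 12.89 N, H = 3.165e+08 Pa, K = 5.622e-04.
At the depth limit, V_lim = h_lim·A = 5.166e-04 · 3.453e-06 = 1.784e-09 m³.
Thus life L = V_lim·H/(K·W) = 1.784e-09 · 3.165e+08 / (5.622e-04 · 12.89) = 77.91 m.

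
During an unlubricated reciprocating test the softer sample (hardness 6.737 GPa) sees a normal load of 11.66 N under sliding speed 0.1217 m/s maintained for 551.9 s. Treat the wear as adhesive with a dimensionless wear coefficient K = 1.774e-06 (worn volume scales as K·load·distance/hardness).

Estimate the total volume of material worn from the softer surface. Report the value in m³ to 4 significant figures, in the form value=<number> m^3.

The computation runs at exact precision. Intermediate values appear rounded. Rounded once at the end: 4 significant figures.
Convert: Distance L = v·t = 0.1217 m/s × 551.9 s = 67.17 m.
Convert: Hardness H = 6.737 GPa = 6.737e+09 Pa.
SI base units throughout: W = 11.66 N, H = 6.737e+09 Pa, K = 1.774e-06.
Worn volume V = K·W·L/H = 1.774e-06 · 11.66 · 67.17 / 6.737e+09 = 2.062e-13 m³.

value=2.062e-13 m^3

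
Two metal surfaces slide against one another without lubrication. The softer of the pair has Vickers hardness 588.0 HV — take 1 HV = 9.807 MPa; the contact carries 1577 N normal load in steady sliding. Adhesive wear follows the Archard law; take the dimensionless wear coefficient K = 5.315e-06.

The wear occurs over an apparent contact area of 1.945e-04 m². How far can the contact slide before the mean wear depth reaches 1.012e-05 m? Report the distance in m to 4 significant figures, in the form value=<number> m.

The intermediates appear rounded, and the computation runs at full float precision; rounded once at the end, at 4 significant figures.
Convert: Hardness H = 588.0 HV × 9.807 MPa/HV = 5767 MPa = 5.767e+09 Pa.
Expressed in SI base units: W = 1577 N, H = 5.767e+09 Pa, K = 5.315e-06.
Volume at the limit: V_lim = h_lim·A = 1.012e-05 · 1.945e-04 = 1.968e-09 m³.
Sliding life L = V_lim·H/(K·W) = 1.968e-09 · 5.767e+09 / (5.315e-06 · 1577) = 1354 m.

value=1354 m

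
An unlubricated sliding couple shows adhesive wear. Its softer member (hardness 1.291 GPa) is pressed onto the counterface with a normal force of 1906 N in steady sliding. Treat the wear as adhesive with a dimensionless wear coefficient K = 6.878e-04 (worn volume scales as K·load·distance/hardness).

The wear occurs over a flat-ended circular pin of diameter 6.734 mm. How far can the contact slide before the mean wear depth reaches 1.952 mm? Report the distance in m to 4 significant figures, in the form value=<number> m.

The computation keeps full float precision; intermediates appear rounded, and one last rounding: four significant digits.
Convert: Hardness H = 1.291 GPa = 1.291e+09 Pa.
Convert: Pin diameter d = 6.734 mm = 0.006734 m. Contact area A = π·d²/4 = π·(0.006734 m)²/4 = 3.562e-05 m².
Convert: Depth limit h_lim = 1.952 mm = 0.001952 m.
Restated in SI base units: W = 1906 N, H = 1.291e+09 Pa, K = 6.878e-04.
Wearable volume V_lim = h_lim·A = 0.001952 · 3.562e-05 = 6.952e-08 m³.
Life L = V_lim·H/(K·W) = 6.952e-08 · 1.291e+09 / (6.878e-04 · 1906) = 68.46 m.

value=68.46 m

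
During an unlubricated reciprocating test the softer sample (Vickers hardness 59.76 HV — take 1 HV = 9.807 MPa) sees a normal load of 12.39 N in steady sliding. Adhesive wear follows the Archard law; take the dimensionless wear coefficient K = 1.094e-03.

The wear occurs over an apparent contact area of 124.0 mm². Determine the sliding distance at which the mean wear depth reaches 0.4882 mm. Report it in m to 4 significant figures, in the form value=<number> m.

value=2617 m

Intermediate values are shown rounded — every step runs at full float precision. Rounded once at the end, at four significant figures.
Hardness H = 59.76 HV × 9.807 MPa/HV = 586.1 MPa = 5.861e+08 Pa.
Contact area A = 124.0 mm² = 1.240e-04 m².
Depth limit h_lim = 0.4882 mm = 4.882e-04 m.
In SI base units: W = 12.39 N, H = 5.861e+08 Pa, K = 1.094e-03.
At the depth limit, V_lim = h_lim·A = 4.882e-04 · 1.240e-04 = 6.054e-08 m³.
So the life L = V_lim·H/(K·W) = 6.054e-08 · 5.861e+08 / (1.094e-03 · 12.39) = 2617 m.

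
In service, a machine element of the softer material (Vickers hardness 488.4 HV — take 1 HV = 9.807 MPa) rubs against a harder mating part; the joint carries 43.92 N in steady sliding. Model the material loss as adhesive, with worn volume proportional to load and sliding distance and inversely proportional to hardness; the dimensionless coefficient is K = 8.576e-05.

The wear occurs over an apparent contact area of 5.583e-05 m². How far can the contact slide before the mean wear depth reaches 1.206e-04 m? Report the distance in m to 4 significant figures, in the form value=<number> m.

value=8562 m

Intermediate values are shown rounded — all arithmetic carries exact precision — one last rounding to four significant figures.
Convert: Hardness H = 488.4 HV × 9.807 MPa/HV = 4790 MPa = 4.790e+09 Pa.
As SI base values: W = 43.92 N, H = 4.790e+09 Pa, K = 8.576e-05.
Wearable volume V_lim = h_lim·A = 1.206e-04 · 5.583e-05 = 6.733e-09 m³.
Inverting, life L = V_lim·H/(K·W) = 6.733e-09 · 4.790e+09 / (8.576e-05 · 43.92) = 8562 m.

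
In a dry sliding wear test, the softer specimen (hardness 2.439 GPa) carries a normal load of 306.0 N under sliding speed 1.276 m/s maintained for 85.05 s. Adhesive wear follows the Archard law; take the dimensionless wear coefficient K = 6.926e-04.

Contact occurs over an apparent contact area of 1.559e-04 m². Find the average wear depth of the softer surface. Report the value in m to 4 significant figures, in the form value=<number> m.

value=6.049e-05 m

The intermediates are printed rounded, and each operation runs at full precision — rounded once at the end, at four significant figures.
Distance L = v·t = 1.276 m/s × 85.05 s = 108.5 m.
Hardness H = 2.439 GPa = 2.439e+09 Pa.
As SI base values: W = 306.0 N, H = 2.439e+09 Pa, K = 6.926e-04.
The Archard volume V = K·W·L/H = 6.926e-04 · 306.0 · 108.5 / 2.439e+09 = 9.430e-09 m³.
Mean depth h = V/A = 9.430e-09 / 1.559e-04 = 6.049e-05 m.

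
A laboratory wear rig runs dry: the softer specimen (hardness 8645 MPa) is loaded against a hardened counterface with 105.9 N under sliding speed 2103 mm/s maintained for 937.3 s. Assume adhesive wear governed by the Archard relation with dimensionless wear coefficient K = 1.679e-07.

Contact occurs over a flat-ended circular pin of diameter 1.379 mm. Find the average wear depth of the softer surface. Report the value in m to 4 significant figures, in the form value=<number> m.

value=2.714e-06 m

Each operation carries full precision. Intermediate values appear rounded, and rounded just once to 4 significant digits.
Convert: Sliding speed v = 2103 mm/s = 2.103 m/s. Distance L = v·t = 2.103 m/s × 937.3 s = 1971 m.
Convert: Hardness H = 8645 MPa = 8.645e+09 Pa.
Convert: Pin diameter d = 1.379 mm = 0.001379 m. Contact area A = π·d²/4 = π·(0.001379 m)²/4 = 1.494e-06 m².
In SI base units, W = 105.9 N, H = 8.645e+09 Pa, K = 1.679e-07.
By Archard's law, V = K·W·L/H = 1.679e-07 · 105.9 · 1971 / 8.645e+09 = 4.054e-12 m³.
Wear depth h = V/A = 4.054e-12 / 1.494e-06 = 2.714e-06 m.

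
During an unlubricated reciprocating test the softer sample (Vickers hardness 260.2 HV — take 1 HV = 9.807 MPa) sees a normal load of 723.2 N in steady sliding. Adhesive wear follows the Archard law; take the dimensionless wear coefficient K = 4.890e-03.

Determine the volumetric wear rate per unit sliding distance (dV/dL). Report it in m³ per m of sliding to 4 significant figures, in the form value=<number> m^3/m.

value=1.386e-09 m^3/m

Every step runs at exact precision, and the intermediates are displayed rounded. Rounded once at the end, at four significant digits.
Convert: Hardness H = 260.2 HV × 9.807 MPa/HV = 2552 MPa = 2.552e+09 Pa.
As SI base values: W = 723.2 N, H = 2.552e+09 Pa, K = 4.890e-03.
Sliding wear rate dV/dL = K·W/H (independent of L): 4.890e-03 · 723.2 / 2.552e+09 = 1.386e-09 m³/m.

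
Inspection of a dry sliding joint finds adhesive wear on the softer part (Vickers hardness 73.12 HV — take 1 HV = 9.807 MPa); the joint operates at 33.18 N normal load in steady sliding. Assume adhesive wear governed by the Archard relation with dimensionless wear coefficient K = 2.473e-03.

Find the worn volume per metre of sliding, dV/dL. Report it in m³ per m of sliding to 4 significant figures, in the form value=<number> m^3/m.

All working math holds full precision, and intermediates are displayed rounded. Rounded just once, at four significant digits.
Convert: Hardness H = 73.12 HV × 9.807 MPa/HV = 717.1 MPa = 7.171e+08 Pa.
SI base units throughout: W = 33.18 N, H = 7.171e+08 Pa, K = 2.473e-03.
Volumetric rate dV/dL = K·W/H, so: 2.473e-03 · 33.18 / 7.171e+08 = 1.144e-10 m³/m.

value=1.144e-10 m^3/m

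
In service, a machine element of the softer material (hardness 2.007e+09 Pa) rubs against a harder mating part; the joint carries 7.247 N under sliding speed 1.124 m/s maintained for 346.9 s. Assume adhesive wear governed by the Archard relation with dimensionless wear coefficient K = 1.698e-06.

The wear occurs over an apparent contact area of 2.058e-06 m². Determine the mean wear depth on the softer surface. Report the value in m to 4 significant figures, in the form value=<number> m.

value=1.162e-06 m

Intermediate values appear rounded, and all arithmetic holds full precision, and a lone final rounding to four significant digits.
Convert: Path length L = v·t = 1.124 m/s × 346.9 s = 389.9 m.
As SI base values: W = 7.247 N, H = 2.007e+09 Pa, K = 1.698e-06.
Volume removed: V = K·W·L/H = 1.698e-06 · 7.247 · 389.9 / 2.007e+09 = 2.391e-12 m³.
Mean depth h = V/A = 2.391e-12 / 2.058e-06 = 1.162e-06 m.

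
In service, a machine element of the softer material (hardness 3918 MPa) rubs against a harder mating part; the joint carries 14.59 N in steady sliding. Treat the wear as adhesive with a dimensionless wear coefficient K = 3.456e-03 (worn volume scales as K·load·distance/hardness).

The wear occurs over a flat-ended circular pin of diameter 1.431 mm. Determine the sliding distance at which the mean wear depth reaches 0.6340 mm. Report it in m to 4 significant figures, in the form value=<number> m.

Intermediates are printed rounded. All arithmetic runs at full float precision. Rounded once at the end to four significant digits.
Hardness H = 3918 MPa = 3.918e+09 Pa.
Pin diameter d = 1.431 mm = 0.001431 m. Contact area A = π·d²/4 = π·(0.001431 m)²/4 = 1.608e-06 m².
Depth limit h_lim = 0.6340 mm = 6.340e-04 m.
SI base units throughout: W = 14.59 N, H = 3.918e+09 Pa, K = 3.456e-03.
Limit volume V_lim = h_lim·A = 6.340e-04 · 1.608e-06 = 1.020e-09 m³.
So the life L = V_lim·H/(K·W) = 1.020e-09 · 3.918e+09 / (3.456e-03 · 14.59) = 79.23 m.

value=79.23 m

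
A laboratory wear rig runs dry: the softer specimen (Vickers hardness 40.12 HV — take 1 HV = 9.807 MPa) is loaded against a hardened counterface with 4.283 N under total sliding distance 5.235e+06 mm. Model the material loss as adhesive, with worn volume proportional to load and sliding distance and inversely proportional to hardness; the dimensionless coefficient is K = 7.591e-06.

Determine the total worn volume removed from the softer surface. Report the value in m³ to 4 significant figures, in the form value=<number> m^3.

value=4.326e-10 m^3

Shown intermediates are rounded; each operation holds exact precision, and a lone final rounding: four significant digits.
The distance L = 5.235e+06 mm = 5235 m.
Hardness H = 40.12 HV × 9.807 MPa/HV = 393.5 MPa = 3.935e+08 Pa.
In SI base units, W = 4.283 N, H = 3.935e+08 Pa, K = 7.591e-06.
The Archard volume V = K·W·L/H = 7.591e-06 · 4.283 · 5235 / 3.935e+08 = 4.326e-10 m³.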